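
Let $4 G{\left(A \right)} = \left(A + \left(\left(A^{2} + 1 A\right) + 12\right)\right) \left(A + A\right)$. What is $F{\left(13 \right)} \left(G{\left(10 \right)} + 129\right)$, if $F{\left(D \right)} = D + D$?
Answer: $20514$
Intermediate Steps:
$F{\left(D \right)} = 2 D$
$G{\left(A \right)} = \frac{A \left(12 + A^{2} + 2 A\right)}{2}$ ($G{\left(A \right)} = \frac{\left(A + \left(\left(A^{2} + 1 A\right) + 12\right)\right) \left(A + A\right)}{4} = \frac{\left(A + \left(\left(A^{2} + A\right) + 12\right)\right) 2 A}{4} = \frac{\left(A + \left(\left(A + A^{2}\right) + 12\right)\right) 2 A}{4} = \frac{\left(A + \left(12 + A + A^{2}\right)\right) 2 A}{4} = \frac{\left(12 + A^{2} + 2 A\right) 2 A}{4} = \frac{2 A \left(12 + A^{2} + 2 A\right)}{4} = \frac{A \left(12 + A^{2} + 2 A\right)}{2}$)
$F{\left(13 \right)} \left(G{\left(10 \right)} + 129\right) = 2 \cdot 13 \left(\frac{1}{2} \cdot 10 \left(12 + 10^{2} + 2 \cdot 10\right) + 129\right) = 26 \left(\frac{1}{2} \cdot 10 \left(12 + 100 + 20\right) + 129\right) = 26 \left(\frac{1}{2} \cdot 10 \cdot 132 + 129\right) = 26 \left(660 + 129\right) = 26 \cdot 789 = 20514$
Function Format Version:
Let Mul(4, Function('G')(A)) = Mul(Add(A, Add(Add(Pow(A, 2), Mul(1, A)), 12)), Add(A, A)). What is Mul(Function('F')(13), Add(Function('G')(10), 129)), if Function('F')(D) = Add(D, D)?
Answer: 20514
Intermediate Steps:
Function('F')(D) = Mul(2, D)
Function('G')(A) = Mul(Rational(1, 2), A, Add(12, Pow(A, 2), Mul(2, A))) (Function('G')(A) = Mul(Rational(1, 4), Mul(Add(A, Add(Add(Pow(A, 2), Mul(1, A)), 12)), Add(A, A))) = Mul(Rational(1, 4), Mul(Add(A, Add(Add(Pow(A, 2), A), 12)), Mul(2, A))) = Mul(Rational(1, 4), Mul(Add(A, Add(Add(A, Pow(A, 2)), 12)), Mul(2, A))) = Mul(Rational(1, 4), Mul(Add(A, Add(12, A, Pow(A, 2))), Mul(2, A))) = Mul(Rational(1, 4), Mul(Add(12, Pow(A, 2), Mul(2, A)), Mul(2, A))) = Mul(Rational(1, 4), Mul(2, A, Add(12, Pow(A, 2), Mul(2, A)))) = Mul(Rational(1, 2), A, Add(12, Pow(A, 2), Mul(2, A))))
Mul(Function('F')(13), Add(Function('G')(10), 129)) = Mul(Mul(2, 13), Add(Mul(Rational(1, 2), 10, Add(12, Pow(10, 2), Mul(2, 10))), 129)) = Mul(26, Add(Mul(Rational(1, 2), 10, Add(12, 100, 20)), 129)) = Mul(26, Add(Mul(Rational(1, 2), 10, 132), 129)) = Mul(26, Add(660, 129)) = Mul(26, 789) = 20514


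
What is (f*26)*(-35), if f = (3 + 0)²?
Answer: -8190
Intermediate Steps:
f = 9 (f = 3² = 9)
(f*26)*(-35) = (9*26)*(-35) = 234*(-35) = -8190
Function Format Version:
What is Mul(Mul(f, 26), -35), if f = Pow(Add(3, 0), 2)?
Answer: -8190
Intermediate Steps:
f = 9 (f = Pow(3, 2) = 9)
Mul(Mul(f, 26), -35) = Mul(Mul(9, 26), -35) = Mul(234, -35) = -8190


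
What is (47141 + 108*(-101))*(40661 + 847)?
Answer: 1503959364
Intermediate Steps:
(47141 + 108*(-101))*(40661 + 847) = (47141 - 10908)*41508 = 36233*41508 = 1503959364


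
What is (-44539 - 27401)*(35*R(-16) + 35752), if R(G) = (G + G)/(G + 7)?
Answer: -7742854240/3 ≈ -2.5810e+9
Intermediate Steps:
R(G) = 2*G/(7 + G) (R(G) = (2*G)/(7 + G) = 2*G/(7 + G))
(-44539 - 27401)*(35*R(-16) + 35752) = (-44539 - 27401)*(35*(2*(-16)/(7 - 16)) + 35752) = -71940*(35*(2*(-16)/(-9)) + 35752) = -71940*(35*(2*(-16)*(-⅑)) + 35752) = -71940*(35*(32/9) + 35752) = -71940*(1120/9 + 35752) = -71940*322888/9 = -7742854240/3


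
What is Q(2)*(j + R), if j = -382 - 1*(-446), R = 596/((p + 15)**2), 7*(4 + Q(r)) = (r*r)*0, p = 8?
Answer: -137808/529 ≈ -260.51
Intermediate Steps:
Q(r) = -4 (Q(r) = -4 + ((r*r)*0)/7 = -4 + (r**2*0)/7 = -4 + (1/7)*0 = -4 + 0 = -4)
R = 596/529 (R = 596/((8 + 15)**2) = 596/(23**2) = 596/529 ≈ 1.1267)
j = 64 (j = -382 + 446 = 64)
Q(2)*(j + R) = -4*(64 + 596/529) = -4*34452/529 = -137808/529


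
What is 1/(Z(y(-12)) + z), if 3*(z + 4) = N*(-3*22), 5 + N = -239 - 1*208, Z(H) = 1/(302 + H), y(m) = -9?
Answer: 293/2912421 ≈ 0.00010060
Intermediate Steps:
N = -452 (N = -5 + (-239 - 1*208) = -5 + (-239 - 208) = -5 - 447 = -452)
z = 9940 (z = -4 + (-(-1356)*22)/3 = -4 + (-452*(-66))/3 = -4 + (⅓)*29832 = -4 + 9944 = 9940)
1/(Z(y(-12)) + z) = 1/(1/(302 - 9) + 9940) = 1/(1/293 + 9940) = 1/(2912421/293) = 293/2912421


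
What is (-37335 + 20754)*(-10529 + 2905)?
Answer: 126413544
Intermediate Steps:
(-37335 + 20754)*(-10529 + 2905) = -16581*(-7624) = 126413544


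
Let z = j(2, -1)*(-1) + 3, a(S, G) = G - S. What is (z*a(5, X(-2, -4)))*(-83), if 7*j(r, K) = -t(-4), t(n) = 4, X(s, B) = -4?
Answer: 18675/7 ≈ 2667.9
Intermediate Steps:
j(r, K) = -4/7 (j(r, K) = (-1*4)/7 = (⅐)*(-4) = -4/7)
z = 25/7 (z = -4/7*(-1) + 3 = 4/7 + 3 = 25/7 ≈ 3.5714)
(z*a(5, X(-2, -4)))*(-83) = (25*(-4 - 1*5)/7)*(-83) = (25*(-4 - 5)/7)*(-83) = ((25/7)*(-9))*(-83) = -225/7*(-83) = 18675/7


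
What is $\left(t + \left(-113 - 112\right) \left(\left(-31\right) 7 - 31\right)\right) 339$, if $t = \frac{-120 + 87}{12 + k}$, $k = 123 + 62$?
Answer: $\frac{3726480213}{197} \approx 1.8916 \cdot 10^{7}$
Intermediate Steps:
$k = 185$
$t = - \frac{33}{197}$ ($t = \frac{-120 + 87}{12 + 185} = - \frac{33}{197} \approx -0.16751$)
$\left(t + \left(-113 - 112\right) \left(\left(-31\right) 7 - 31\right)\right) 339 = \left(- \frac{33}{197} + \left(-113 - 112\right) \left(\left(-31\right) 7 - 31\right)\right) 339 = \left(- \frac{33}{197} - 225 \left(-217 - 31\right)\right) 339 = \left(- \frac{33}{197} - -55800\right) 339 = \left(- \frac{33}{197} + 55800\right) 339 = \frac{10992567}{197} \cdot 339 = \frac{3726480213}{197}$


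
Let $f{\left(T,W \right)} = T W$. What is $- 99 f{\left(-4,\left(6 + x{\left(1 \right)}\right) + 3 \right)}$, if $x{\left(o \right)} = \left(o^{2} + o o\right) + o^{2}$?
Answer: $4752$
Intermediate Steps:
$x{\left(o \right)} = 3 o^{2}$ ($x{\left(o \right)} = \left(o^{2} + o^{2}\right) + o^{2} = 2 o^{2} + o^{2} = 3 o^{2}$)
$- 99 f{\left(-4,\left(6 + x{\left(1 \right)}\right) + 3 \right)} = - 99 \left(- 4 \left(\left(6 + 3 \cdot 1^{2}\right) + 3\right)\right) = - 99 \left(- 4 \left(\left(6 + 3 \cdot 1\right) + 3\right)\right) = - 99 \left(- 4 \left(\left(6 + 3\right) + 3\right)\right) = - 99 \left(- 4 \left(9 + 3\right)\right) = - 99 \left(\left(-4\right) 12\right) = \left(-99\right) \left(-48\right) = 4752$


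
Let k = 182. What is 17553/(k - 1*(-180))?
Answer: 17553/362 ≈ 48.489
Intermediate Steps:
17553/(k - 1*(-180)) = 17553/(182 - 1*(-180)) = 17553/(182 + 180) = 17553/362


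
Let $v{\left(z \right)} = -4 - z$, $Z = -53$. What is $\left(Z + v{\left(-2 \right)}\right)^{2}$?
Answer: $3025$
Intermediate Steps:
$\left(Z + v{\left(-2 \right)}\right)^{2} = \left(-53 - 2\right)^{2} = \left(-55\right)^{2} = 3025$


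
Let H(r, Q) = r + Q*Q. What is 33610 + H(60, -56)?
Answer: 36806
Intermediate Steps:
H(r, Q) = r + Q²
33610 + H(60, -56) = 33610 + (60 + (-56)²) = 33610 + (60 + 3136) = 33610 + 3196 = 36806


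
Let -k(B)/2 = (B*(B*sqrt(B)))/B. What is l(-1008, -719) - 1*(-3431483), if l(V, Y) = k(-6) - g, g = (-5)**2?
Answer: 3431458 + 12*I*sqrt(6) ≈ 3.4315e+6 + 29.394*I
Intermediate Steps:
g = 25
k(B) = -2*B**(3/2) (k(B) = -2*B*(B*sqrt(B))/B = -2*B*B**(3/2)/B = -2*B**(5/2)/B = -2*B**(3/2))
l(V, Y) = -25 + 12*I*sqrt(6) (l(V, Y) = -(-12)*I*sqrt(6) - 1*25 = -(-12)*I*sqrt(6) - 25 = 12*I*sqrt(6) - 25 = -25 + 12*I*sqrt(6))
l(-1008, -719) - 1*(-3431483) = (-25 + 12*I*sqrt(6)) - 1*(-3431483) = (-25 + 12*I*sqrt(6)) + 3431483 = 3431458 + 12*I*sqrt(6)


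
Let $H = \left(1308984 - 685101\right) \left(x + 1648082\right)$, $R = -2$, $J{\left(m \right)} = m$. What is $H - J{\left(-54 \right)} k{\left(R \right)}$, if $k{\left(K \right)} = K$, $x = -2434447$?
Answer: $-490599755403$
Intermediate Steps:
$H = -490599755295$ ($H = \left(1308984 - 685101\right) \left(-2434447 + 1648082\right) = 623883 \left(-786365\right) = -490599755295$)
$H - J{\left(-54 \right)} k{\left(R \right)} = -490599755295 - \left(-54\right) \left(-2\right) = -490599755295 - 108 = -490599755403$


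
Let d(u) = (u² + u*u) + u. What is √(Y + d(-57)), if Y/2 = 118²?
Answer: √34289 ≈ 185.17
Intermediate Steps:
d(u) = u + 2*u² (d(u) = (u² + u²) + u = 2*u² + u = u + 2*u²)
Y = 27848 (Y = 2*118² = 2*13924 = 27848)
√(Y + d(-57)) = √(27848 - 57*(1 + 2*(-57))) = √(27848 - 57*(1 - 114)) = √(27848 - 57*(-113)) = √(27848 + 6441) = √34289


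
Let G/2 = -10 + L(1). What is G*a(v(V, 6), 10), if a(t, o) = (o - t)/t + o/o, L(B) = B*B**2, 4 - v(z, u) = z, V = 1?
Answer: -60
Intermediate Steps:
v(z, u) = 4 - z
L(B) = B**3
a(t, o) = 1 + (o - t)/t (a(t, o) = (o - t)/t + 1 = 1 + (o - t)/t)
G = -18 (G = 2*(-10 + 1**3) = 2*(-10 + 1) = 2*(-9) = -18)
G*a(v(V, 6), 10) = -180/(4 - 1*1) = -180/(4 - 1) = -180/3 = -18*10/3 = -60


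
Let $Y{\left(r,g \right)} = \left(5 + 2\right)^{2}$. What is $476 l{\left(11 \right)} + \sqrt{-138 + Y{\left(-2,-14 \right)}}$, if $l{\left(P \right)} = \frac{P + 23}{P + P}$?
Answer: $\frac{8092}{11} + i \sqrt{89} \approx 735.64 + 9.434 i$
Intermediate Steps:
$Y{\left(r,g \right)} = 49$ ($Y{\left(r,g \right)} = 7^{2} = 49$)
$l{\left(P \right)} = \frac{23 + P}{2 P}$
$476 l{\left(11 \right)} + \sqrt{-138 + Y{\left(-2,-14 \right)}} = 476 \frac{23 + 11}{2 \cdot 11} + \sqrt{-138 + 49} = 476 \cdot \frac{1}{2} \cdot \frac{1}{11} \cdot 34 + \sqrt{-89} = 476 \cdot \frac{17}{11} + i \sqrt{89} = \frac{8092}{11} + i \sqrt{89}$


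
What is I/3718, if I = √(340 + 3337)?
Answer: √3677/3718 ≈ 0.016309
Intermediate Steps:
I = √3677 ≈ 60.638
I/3718 = √3677/3718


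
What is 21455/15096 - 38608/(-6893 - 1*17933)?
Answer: 557734099/187386648 ≈ 2.9764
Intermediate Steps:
21455/15096 - 38608/(-6893 - 1*17933) = 21455*(1/15096) - 38608/(-6893 - 17933) = 21455/15096 - 38608/(-24826) = 21455/15096 - 38608*(-1/24826) = 21455/15096 + 19304/12413 = 557734099/187386648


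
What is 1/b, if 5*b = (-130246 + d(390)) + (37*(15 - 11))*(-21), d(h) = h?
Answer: -5/132964 ≈ -3.7604e-5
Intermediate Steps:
b = -132964/5 (b = ((-130246 + 390) + (37*(15 - 11))*(-21))/5 = (-129856 + (37*4)*(-21))/5 = (-129856 + 148*(-21))/5 = (-129856 - 3108)/5 = (⅕)*(-132964) = -132964/5 ≈ -26593.)
1/b = 1/(-132964/5) = -5/132964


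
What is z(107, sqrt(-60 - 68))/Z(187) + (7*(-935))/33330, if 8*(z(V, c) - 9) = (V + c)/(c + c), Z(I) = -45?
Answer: -5785/14544 + 107*I*sqrt(2)/11520 ≈ -0.39776 + 0.013135*I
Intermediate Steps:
z(V, c) = 9 + (V + c)/(16*c) (z(V, c) = 9 + ((V + c)/(c + c))/8 = 9 + ((V + c)/((2*c)))/8 = 9 + ((V + c)*(1/(2*c)))/8 = 9 + ((V + c)/(2*c))/8 = 9 + (V + c)/(16*c))
z(107, sqrt(-60 - 68))/Z(187) + (7*(-935))/33330 = ((107 + 145*sqrt(-60 - 68))/(16*(sqrt(-60 - 68))))/(-45) + (7*(-935))/33330 = ((107 + 145*sqrt(-128))/(16*(sqrt(-128))))*(-1/45) - 6545*1/33330 = ((107 + 145*(8*I*sqrt(2)))/(16*((8*I*sqrt(2)))))*(-1/45) - 119/606 = ((-I*sqrt(2)/16)*(107 + 1160*I*sqrt(2))/16)*(-1/45) - 119/606 = -I*sqrt(2)*(107 + 1160*I*sqrt(2))/256*(-1/45) - 119/606 = I*sqrt(2)*(107 + 1160*I*sqrt(2))/11520 - 119/606 = -119/606 + I*sqrt(2)*(107 + 1160*I*sqrt(2))/11520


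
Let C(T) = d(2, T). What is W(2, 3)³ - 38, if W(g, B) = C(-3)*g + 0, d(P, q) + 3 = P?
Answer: -46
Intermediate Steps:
d(P, q) = -3 + P
C(T) = -1 (C(T) = -3 + 2 = -1)
W(g, B) = -g (W(g, B) = -g + 0 = -g)
W(2, 3)³ - 38 = (-1*2)³ - 38 = (-2)³ - 38 = -8 - 38 = -46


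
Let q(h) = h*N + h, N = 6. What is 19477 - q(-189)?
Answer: 20800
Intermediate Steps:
q(h) = 7*h (q(h) = h*6 + h = 6*h + h = 7*h)
19477 - q(-189) = 19477 - 7*(-189) = 19477 - 1*(-1323) = 19477 + 1323 = 20800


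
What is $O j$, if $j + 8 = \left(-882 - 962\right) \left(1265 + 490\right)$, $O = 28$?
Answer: $-90614384$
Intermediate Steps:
$j = -3236228$ ($j = -8 + \left(-882 - 962\right) \left(1265 + 490\right) = -8 - 3236220 = -3236228$)
$O j = 28 \left(-3236228\right) = -90614384$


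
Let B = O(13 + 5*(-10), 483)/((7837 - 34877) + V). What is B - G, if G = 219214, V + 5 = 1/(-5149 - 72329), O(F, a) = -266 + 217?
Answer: -459339370109932/2095392511 ≈ -2.1921e+5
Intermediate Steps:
O(F, a) = -49
V = -387391/77478 (V = -5 + 1/(-5149 - 72329) = -5 + 1/(-77478) = -5 - 1/77478 = -387391/77478 ≈ -5.0000)
B = 3796422/2095392511 (B = -49/((7837 - 34877) - 387391/77478) = -49/(-27040 - 387391/77478) = -49/(-2095392511/77478) = -49*(-77478/2095392511) = 3796422/2095392511 ≈ 0.0018118)
B - G = 3796422/2095392511 - 1*219214 = 3796422/2095392511 - 219214 = -459339370109932/2095392511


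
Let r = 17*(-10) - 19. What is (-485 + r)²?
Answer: 454276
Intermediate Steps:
r = -189 (r = -170 - 19 = -189)
(-485 + r)² = (-485 - 189)² = (-674)² = 454276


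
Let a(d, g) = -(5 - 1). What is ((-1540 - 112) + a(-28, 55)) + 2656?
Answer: 1000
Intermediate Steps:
a(d, g) = -4 (a(d, g) = -1*4 = -4)
((-1540 - 112) + a(-28, 55)) + 2656 = ((-1540 - 112) - 4) + 2656 = (-1652 - 4) + 2656 = -1656 + 2656 = 1000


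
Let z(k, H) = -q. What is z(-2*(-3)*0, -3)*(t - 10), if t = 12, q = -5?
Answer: 10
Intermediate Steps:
z(k, H) = 5 (z(k, H) = -1*(-5) = 5)
z(-2*(-3)*0, -3)*(t - 10) = 5*(12 - 10) = 5*2 = 10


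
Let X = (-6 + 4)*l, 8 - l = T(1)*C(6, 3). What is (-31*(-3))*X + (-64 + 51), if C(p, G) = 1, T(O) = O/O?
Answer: -1315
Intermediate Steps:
T(O) = 1
l = 7 (l = 8 - 1 = 7)
X = -14 (X = (-6 + 4)*7 = -2*7 = -14)
(-31*(-3))*X + (-64 + 51) = -31*(-3)*(-14) + (-64 + 51) = 93*(-14) - 13 = -1302 - 13 = -1315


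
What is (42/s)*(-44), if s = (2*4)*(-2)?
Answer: 231/2 ≈ 115.50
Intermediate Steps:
s = -16 (s = 8*(-2) = -16)
(42/s)*(-44) = (42/(-16))*(-44) = -1/16*42*(-44) = -21/8*(-44) = 231/2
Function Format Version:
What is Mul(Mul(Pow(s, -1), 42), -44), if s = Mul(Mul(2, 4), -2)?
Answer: Rational(231, 2) ≈ 115.50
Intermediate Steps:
s = -16 (s = Mul(8, -2) = -16)
Mul(Mul(Pow(s, -1), 42), -44) = Mul(Mul(Pow(-16, -1), 42), -44) = Mul(Mul(Rational(-1, 16), 42), -44) = Mul(Rational(-21, 8), -44) = Rational(231, 2)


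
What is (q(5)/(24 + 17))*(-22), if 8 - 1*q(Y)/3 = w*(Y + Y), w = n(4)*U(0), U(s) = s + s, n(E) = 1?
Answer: -528/41 ≈ -12.878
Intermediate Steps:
U(s) = 2*s
w = 0 (w = 1*(2*0) = 1*0 = 0)
q(Y) = 24 (q(Y) = 24 - 0*(Y + Y) = 24 - 0*2*Y = 24 - 3*0 = 24 + 0 = 24)
(q(5)/(24 + 17))*(-22) = (24/(24 + 17))*(-22) = (24/41)*(-22) = -528/41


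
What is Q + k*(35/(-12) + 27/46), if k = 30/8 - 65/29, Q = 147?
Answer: 4593827/32016 ≈ 143.49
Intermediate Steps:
k = 175/116 (k = 30*(⅛) - 65*1/29 = 15/4 - 65/29 = 175/116 ≈ 1.5086)
Q + k*(35/(-12) + 27/46) = 147 + 175*(35/(-12) + 27/46)/116 = 147 + 175*(35*(-1/12) + 27*(1/46))/116 = 147 + 175*(-35/12 + 27/46)/116 = 147 + (175/116)*(-643/276) = 147 - 112525/32016 = 4593827/32016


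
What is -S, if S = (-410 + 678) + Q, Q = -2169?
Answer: 1901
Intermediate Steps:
S = -1901 (S = (-410 + 678) - 2169 = 268 - 2169 = -1901)
-S = -1*(-1901) = 1901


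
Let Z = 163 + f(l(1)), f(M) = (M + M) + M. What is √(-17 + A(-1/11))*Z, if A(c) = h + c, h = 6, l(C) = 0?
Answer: 163*I*√1342/11 ≈ 542.84*I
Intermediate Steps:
f(M) = 3*M (f(M) = 2*M + M = 3*M)
A(c) = 6 + c
Z = 163 (Z = 163 + 3*0 = 163 + 0 = 163)
√(-17 + A(-1/11))*Z = √(-17 + (6 - 1/11))*163 = √(-17 + 65/11)*163 = √(-122/11)*163 = (I*√1342/11)*163 = 163*I*√1342/11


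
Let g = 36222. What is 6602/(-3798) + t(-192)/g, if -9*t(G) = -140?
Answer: -59769641/34392789 ≈ -1.7379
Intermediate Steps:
t(G) = 140/9 (t(G) = -⅑*(-140) = 140/9)
6602/(-3798) + t(-192)/g = 6602/(-3798) + (140/9)/36222 = 6602*(-1/3798) + (140/9)*(1/36222) = -3301/1899 + 70/162999 = -59769641/34392789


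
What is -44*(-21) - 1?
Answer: 923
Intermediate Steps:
-44*(-21) - 1 = 924 - 1 = 923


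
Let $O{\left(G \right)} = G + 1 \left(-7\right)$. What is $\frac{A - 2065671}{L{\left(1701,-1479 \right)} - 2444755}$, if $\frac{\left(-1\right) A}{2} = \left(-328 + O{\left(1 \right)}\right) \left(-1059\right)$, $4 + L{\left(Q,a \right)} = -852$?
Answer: $\frac{2773083}{2445611} \approx 1.1339$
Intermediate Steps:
$L{\left(Q,a \right)} = -856$ ($L{\left(Q,a \right)} = -4 - 852 = -856$)
$O{\left(G \right)} = -7 + G$ ($O{\left(G \right)} = G - 7 = -7 + G$)
$A = -707412$ ($A = - 2 \left(-328 + \left(-7 + 1\right)\right) \left(-1059\right) = - 2 \left(-328 - 6\right) \left(-1059\right) = - 2 \left(\left(-334\right) \left(-1059\right)\right) = \left(-2\right) 353706 = -707412$)
$\frac{A - 2065671}{L{\left(1701,-1479 \right)} - 2444755} = \frac{-707412 - 2065671}{-856 - 2444755} = - \frac{2773083}{-2445611} = \left(-2773083\right) \left(- \frac{1}{2445611}\right) = \frac{2773083}{2445611}$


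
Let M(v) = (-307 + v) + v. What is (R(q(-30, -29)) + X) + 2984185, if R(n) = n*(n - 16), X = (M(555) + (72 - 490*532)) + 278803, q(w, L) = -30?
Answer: 3004563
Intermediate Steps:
M(v) = -307 + 2*v
X = 18998 (X = ((-307 + 2*555) + (72 - 490*532)) + 278803 = ((-307 + 1110) + (72 - 260680)) + 278803 = (803 - 260608) + 278803 = -259805 + 278803 = 18998)
R(n) = n*(-16 + n)
(R(q(-30, -29)) + X) + 2984185 = (-30*(-16 - 30) + 18998) + 2984185 = (-30*(-46) + 18998) + 2984185 = (1380 + 18998) + 2984185 = 20378 + 2984185 = 3004563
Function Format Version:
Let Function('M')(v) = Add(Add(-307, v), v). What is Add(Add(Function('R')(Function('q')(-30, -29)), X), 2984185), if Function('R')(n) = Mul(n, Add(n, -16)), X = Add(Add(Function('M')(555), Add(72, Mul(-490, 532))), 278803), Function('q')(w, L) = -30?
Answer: 3004563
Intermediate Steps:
Function('M')(v) = Add(-307, Mul(2, v))
X = 18998 (X = Add(Add(Add(-307, Mul(2, 555)), Add(72, Mul(-490, 532))), 278803) = Add(Add(Add(-307, 1110), Add(72, -260680)), 278803) = Add(Add(803, -260608), 278803) = Add(-259805, 278803) = 18998)
Function('R')(n) = Mul(n, Add(-16, n))
Add(Add(Function('R')(Function('q')(-30, -29)), X), 2984185) = Add(Add(Mul(-30, Add(-16, -30)), 18998), 2984185) = Add(Add(Mul(-30, -46), 18998), 2984185) = Add(Add(1380, 18998), 2984185) = Add(20378, 2984185) = 3004563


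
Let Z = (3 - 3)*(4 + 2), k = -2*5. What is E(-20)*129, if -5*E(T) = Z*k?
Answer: 0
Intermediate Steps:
k = -10
Z = 0 (Z = 0*6 = 0)
E(T) = 0 (E(T) = -0*(-10) = -⅕*0 = 0)
E(-20)*129 = 0*129 = 0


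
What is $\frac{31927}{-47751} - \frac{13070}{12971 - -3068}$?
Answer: $- \frac{1136182723}{765878289} \approx -1.4835$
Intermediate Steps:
$\frac{31927}{-47751} - \frac{13070}{12971 - -3068} = 31927 \left(- \frac{1}{47751}\right) - \frac{13070}{12971 + 3068} = - \frac{31927}{47751} - \frac{13070}{16039} = - \frac{1136182723}{765878289}$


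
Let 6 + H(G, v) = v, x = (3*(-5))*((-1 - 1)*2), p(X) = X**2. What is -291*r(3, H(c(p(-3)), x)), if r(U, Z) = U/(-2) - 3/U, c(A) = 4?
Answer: 1455/2 ≈ 727.50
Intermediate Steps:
x = 60 (x = -(-30)*2 = -15*(-4) = 60)
H(G, v) = -6 + v
r(U, Z) = -3/U - U/2 (r(U, Z) = U*(-1/2) - 3/U = -U/2 - 3/U = -3/U - U/2)
-291*r(3, H(c(p(-3)), x)) = -291*(-3/3 - 1/2*3) = -291*(-3*1/3 - 3/2) = -291*(-1 - 3/2) = -291*(-5/2) = 1455/2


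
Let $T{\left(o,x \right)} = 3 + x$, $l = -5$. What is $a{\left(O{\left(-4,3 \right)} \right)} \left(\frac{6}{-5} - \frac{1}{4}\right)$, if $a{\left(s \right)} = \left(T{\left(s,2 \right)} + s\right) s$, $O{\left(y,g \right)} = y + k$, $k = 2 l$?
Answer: $- \frac{1827}{10} \approx -182.7$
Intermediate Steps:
$k = -10$ ($k = 2 \left(-5\right) = -10$)
$O{\left(y,g \right)} = -10 + y$ ($O{\left(y,g \right)} = y - 10 = -10 + y$)
$a{\left(s \right)} = s \left(5 + s\right)$ ($a{\left(s \right)} = \left(\left(3 + 2\right) + s\right) s = \left(5 + s\right) s = s \left(5 + s\right)$)
$a{\left(O{\left(-4,3 \right)} \right)} \left(\frac{6}{-5} - \frac{1}{4}\right) = \left(-10 - 4\right) \left(5 - 14\right) \left(\frac{6}{-5} - \frac{1}{4}\right) = - 14 \left(5 - 14\right) \left(6 \left(- \frac{1}{5}\right) - \frac{1}{4}\right) = \left(-14\right) \left(-9\right) \left(- \frac{6}{5} - \frac{1}{4}\right) = 126 \left(- \frac{29}{20}\right) = - \frac{1827}{10}$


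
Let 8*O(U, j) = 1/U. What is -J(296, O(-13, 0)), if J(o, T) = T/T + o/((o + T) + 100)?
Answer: -71967/41183 ≈ -1.7475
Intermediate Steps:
O(U, j) = 1/(8*U)
J(o, T) = 1 + o/(100 + T + o) (J(o, T) = 1 + o/((T + o) + 100) = 1 + o/(100 + T + o))
-J(296, O(-13, 0)) = -(100 + (⅛)/(-13) + 2*296)/(100 + (⅛)/(-13) + 296) = -(100 + (⅛)*(-1/13) + 592)/(100 + (⅛)*(-1/13) + 296) = -(100 - 1/104 + 592)/(100 - 1/104 + 296) = -71967/(41183/104*104) = -104*71967/(41183*104) = -1*71967/41183 = -71967/41183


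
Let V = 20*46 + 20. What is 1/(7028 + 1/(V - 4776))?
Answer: 3836/26959407 ≈ 0.00014229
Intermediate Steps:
V = 940 (V = 920 + 20 = 940)
1/(7028 + 1/(V - 4776)) = 1/(7028 + 1/(940 - 4776)) = 1/(7028 + 1/(-3836)) = 1/(7028 - 1/3836) = 1/(26959407/3836) = 3836/26959407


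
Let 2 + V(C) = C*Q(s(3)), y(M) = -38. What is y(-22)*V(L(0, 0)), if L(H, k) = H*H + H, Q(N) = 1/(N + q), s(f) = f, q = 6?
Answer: 76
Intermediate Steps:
Q(N) = 1/(6 + N) (Q(N) = 1/(N + 6) = 1/(6 + N))
L(H, k) = H + H² (L(H, k) = H² + H = H + H²)
V(C) = -2 + C/9 (V(C) = -2 + C/(6 + 3) = -2 + C/9)
y(-22)*V(L(0, 0)) = -38*(-2 + (0*(1 + 0))/9) = -38*(-2 + (0*1)/9) = -38*(-2 + (⅑)*0) = -38*(-2 + 0) = -38*(-2) = 76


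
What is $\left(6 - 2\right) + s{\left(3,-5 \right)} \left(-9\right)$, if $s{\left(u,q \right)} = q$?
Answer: $49$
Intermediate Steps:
$\left(6 - 2\right) + s{\left(3,-5 \right)} \left(-9\right) = \left(6 - 2\right) - -45 = 4 + 45 = 49$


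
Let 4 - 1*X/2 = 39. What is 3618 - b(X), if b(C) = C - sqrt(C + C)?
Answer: 3688 + 2*I*sqrt(35) ≈ 3688.0 + 11.832*I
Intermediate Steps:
X = -70 (X = 8 - 2*39 = 8 - 78 = -70)
b(C) = C - sqrt(2)*sqrt(C) (b(C) = C - sqrt(2*C) = C - sqrt(2)*sqrt(C))
3618 - b(X) = 3618 - (-70 - sqrt(2)*sqrt(-70)) = 3618 - (-70 - sqrt(2)*I*sqrt(70)) = 3618 - (-70 - 2*I*sqrt(35)) = 3618 + (70 + 2*I*sqrt(35)) = 3688 + 2*I*sqrt(35)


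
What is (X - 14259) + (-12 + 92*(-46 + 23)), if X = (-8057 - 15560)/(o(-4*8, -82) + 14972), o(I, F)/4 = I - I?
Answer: -12914199/788 ≈ -16389.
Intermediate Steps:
o(I, F) = 0 (o(I, F) = 4*(I - I) = 4*0 = 0)
X = -1243/788 (X = (-8057 - 15560)/(0 + 14972) = -23617/14972 = -23617*1/14972 = -1243/788 ≈ -1.5774)
(X - 14259) + (-12 + 92*(-46 + 23)) = (-1243/788 - 14259) + (-12 + 92*(-46 + 23)) = -11237335/788 + (-12 + 92*(-23)) = -11237335/788 + (-12 - 2116) = -11237335/788 - 2128 = -12914199/788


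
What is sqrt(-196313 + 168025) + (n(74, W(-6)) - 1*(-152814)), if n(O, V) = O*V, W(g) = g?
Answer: 152370 + 8*I*sqrt(442) ≈ 1.5237e+5 + 168.19*I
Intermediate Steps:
sqrt(-196313 + 168025) + (n(74, W(-6)) - 1*(-152814)) = sqrt(-196313 + 168025) + (74*(-6) - 1*(-152814)) = sqrt(-28288) + (-444 + 152814) = 8*I*sqrt(442) + 152370 = 152370 + 8*I*sqrt(442)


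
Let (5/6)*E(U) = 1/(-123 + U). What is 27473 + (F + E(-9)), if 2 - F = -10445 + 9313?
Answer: 3146769/110 ≈ 28607.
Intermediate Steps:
F = 1134 (F = 2 - (-10445 + 9313) = 2 - 1*(-1132) = 2 + 1132 = 1134)
E(U) = 6/(5*(-123 + U))
27473 + (F + E(-9)) = 27473 + (1134 + 6/(5*(-123 - 9))) = 27473 + (1134 + (6/5)/(-132)) = 27473 + (1134 + (6/5)*(-1/132)) = 27473 + (1134 - 1/110) = 27473 + 124739/110 = 3146769/110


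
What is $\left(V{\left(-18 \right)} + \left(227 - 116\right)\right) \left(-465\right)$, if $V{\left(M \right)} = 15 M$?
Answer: $73935$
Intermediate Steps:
$\left(V{\left(-18 \right)} + \left(227 - 116\right)\right) \left(-465\right) = \left(15 \left(-18\right) + \left(227 - 116\right)\right) \left(-465\right) = \left(-270 + \left(227 - 116\right)\right) \left(-465\right) = \left(-270 + 111\right) \left(-465\right) = \left(-159\right) \left(-465\right) = 73935$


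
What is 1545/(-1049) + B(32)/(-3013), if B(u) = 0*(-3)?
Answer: -1545/1049 ≈ -1.4728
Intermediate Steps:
B(u) = 0
1545/(-1049) + B(32)/(-3013) = 1545/(-1049) + 0/(-3013) = 1545*(-1/1049) + 0*(-1/3013) = -1545/1049 + 0 = -1545/1049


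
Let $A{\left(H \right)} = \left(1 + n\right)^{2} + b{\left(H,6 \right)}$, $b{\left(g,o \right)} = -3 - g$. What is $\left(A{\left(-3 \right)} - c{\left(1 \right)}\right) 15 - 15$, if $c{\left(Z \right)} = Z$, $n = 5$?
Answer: $510$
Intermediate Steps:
$A{\left(H \right)} = 33 - H$ ($A{\left(H \right)} = \left(1 + 5\right)^{2} - \left(3 + H\right) = 6^{2} - \left(3 + H\right) = 36 - \left(3 + H\right) = 33 - H$)
$\left(A{\left(-3 \right)} - c{\left(1 \right)}\right) 15 - 15 = \left(\left(33 - -3\right) - 1\right) 15 - 15 = \left(\left(33 + 3\right) - 1\right) 15 - 15 = \left(36 - 1\right) 15 - 15 = 35 \cdot 15 - 15 = 525 - 15 = 510$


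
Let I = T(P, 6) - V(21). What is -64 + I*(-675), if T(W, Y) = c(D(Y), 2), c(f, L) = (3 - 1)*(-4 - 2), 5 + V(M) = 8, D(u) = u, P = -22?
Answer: 10061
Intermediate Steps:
V(M) = 3 (V(M) = -5 + 8 = 3)
c(f, L) = -12 (c(f, L) = 2*(-6) = -12)
T(W, Y) = -12
I = -15 (I = -12 - 1*3 = -12 - 3 = -15)
-64 + I*(-675) = -64 - 15*(-675) = -64 + 10125 = 10061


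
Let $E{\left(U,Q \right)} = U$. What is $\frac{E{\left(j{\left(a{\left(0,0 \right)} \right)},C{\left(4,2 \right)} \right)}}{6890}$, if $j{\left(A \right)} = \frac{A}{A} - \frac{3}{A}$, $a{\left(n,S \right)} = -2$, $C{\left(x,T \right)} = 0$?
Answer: $\frac{1}{2756} \approx 0.00036284$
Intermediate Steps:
$j{\left(A \right)} = 1 - \frac{3}{A}$
$\frac{E{\left(j{\left(a{\left(0,0 \right)} \right)},C{\left(4,2 \right)} \right)}}{6890} = \frac{\frac{1}{-2} \left(-3 - 2\right)}{6890} = \frac{\left(- \frac{1}{2}\right) \left(-5\right)}{6890} = \frac{1}{6890} \cdot \frac{5}{2} = \frac{1}{2756}$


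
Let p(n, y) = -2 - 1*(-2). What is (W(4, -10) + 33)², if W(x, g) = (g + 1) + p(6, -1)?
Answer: 576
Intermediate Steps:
p(n, y) = 0 (p(n, y) = -2 + 2 = 0)
W(x, g) = 1 + g (W(x, g) = (g + 1) + 0 = (1 + g) + 0 = 1 + g)
(W(4, -10) + 33)² = ((1 - 10) + 33)² = (-9 + 33)² = 24² = 576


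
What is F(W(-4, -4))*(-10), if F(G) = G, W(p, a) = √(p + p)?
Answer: -20*I*√2 ≈ -28.284*I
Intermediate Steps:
W(p, a) = √2*√p (W(p, a) = √(2*p) = √2*√p)
F(W(-4, -4))*(-10) = (√2*√(-4))*(-10) = (√2*(2*I))*(-10) = (2*I*√2)*(-10) = -20*I*√2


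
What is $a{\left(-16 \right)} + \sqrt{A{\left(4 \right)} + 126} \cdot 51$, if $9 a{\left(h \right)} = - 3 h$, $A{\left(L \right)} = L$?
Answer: $\frac{16}{3} + 51 \sqrt{130} \approx 586.82$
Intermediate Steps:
$a{\left(h \right)} = - \frac{h}{3}$ ($a{\left(h \right)} = \frac{\left(-3\right) h}{9} = - \frac{h}{3}$)
$a{\left(-16 \right)} + \sqrt{A{\left(4 \right)} + 126} \cdot 51 = \left(- \frac{1}{3}\right) \left(-16\right) + \sqrt{4 + 126} \cdot 51 = \frac{16}{3} + \sqrt{130} \cdot 51 = \frac{16}{3} + 51 \sqrt{130}$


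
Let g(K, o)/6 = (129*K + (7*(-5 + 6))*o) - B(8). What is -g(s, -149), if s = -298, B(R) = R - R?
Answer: 236910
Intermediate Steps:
B(R) = 0
g(K, o) = 42*o + 774*K (g(K, o) = 6*((129*K + (7*(-5 + 6))*o) - 1*0) = 6*((129*K + (7*1)*o) + 0) = 6*((129*K + 7*o) + 0) = 6*((7*o + 129*K) + 0) = 6*(7*o + 129*K) = 42*o + 774*K)
-g(s, -149) = -(42*(-149) + 774*(-298)) = -(-6258 - 230652) = -1*(-236910) = 236910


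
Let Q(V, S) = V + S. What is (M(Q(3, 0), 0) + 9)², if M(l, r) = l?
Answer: 144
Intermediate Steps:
Q(V, S) = S + V
(M(Q(3, 0), 0) + 9)² = ((0 + 3) + 9)² = (3 + 9)² = 12² = 144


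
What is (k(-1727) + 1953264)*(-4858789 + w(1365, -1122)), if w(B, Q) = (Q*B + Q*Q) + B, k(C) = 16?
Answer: -10020463129600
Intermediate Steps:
w(B, Q) = B + Q**2 + B*Q (w(B, Q) = (B*Q + Q**2) + B = (Q**2 + B*Q) + B = B + Q**2 + B*Q)
(k(-1727) + 1953264)*(-4858789 + w(1365, -1122)) = (16 + 1953264)*(-4858789 + (1365 + (-1122)**2 + 1365*(-1122))) = 1953280*(-4858789 + (1365 + 1258884 - 1531530)) = 1953280*(-4858789 - 271281) = 1953280*(-5130070) = -10020463129600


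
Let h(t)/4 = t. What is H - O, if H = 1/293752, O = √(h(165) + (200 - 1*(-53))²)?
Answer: 1/293752 - √64669 ≈ -254.30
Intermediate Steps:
h(t) = 4*t
O = √64669 (O = √(4*165 + (200 - 1*(-53))²) = √(660 + (200 + 53)²) = √(660 + 253²) = √(660 + 64009) = √64669 ≈ 254.30)
H = 1/293752 ≈ 3.4042e-6
H - O = 1/293752 - √64669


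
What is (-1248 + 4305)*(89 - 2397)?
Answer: -7055556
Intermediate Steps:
(-1248 + 4305)*(89 - 2397) = 3057*(-2308) = -7055556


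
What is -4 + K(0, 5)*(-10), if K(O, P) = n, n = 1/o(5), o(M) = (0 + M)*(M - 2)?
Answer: -14/3 ≈ -4.6667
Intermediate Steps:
o(M) = M*(-2 + M)
n = 1/15 (n = 1/(5*(-2 + 5)) = 1/(5*3) = 1/15 ≈ 0.066667)
K(O, P) = 1/15
-4 + K(0, 5)*(-10) = -4 + (1/15)*(-10) = -4 - ⅔ = -14/3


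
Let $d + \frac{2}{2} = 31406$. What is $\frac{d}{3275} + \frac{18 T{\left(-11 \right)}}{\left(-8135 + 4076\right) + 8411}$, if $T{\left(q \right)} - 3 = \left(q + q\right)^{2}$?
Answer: $\frac{16538321}{1425280} \approx 11.604$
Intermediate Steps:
$T{\left(q \right)} = 3 + 4 q^{2}$ ($T{\left(q \right)} = 3 + \left(q + q\right)^{2} = 3 + \left(2 q\right)^{2} = 3 + 4 q^{2}$)
$d = 31405$ ($d = -1 + 31406 = 31405$)
$\frac{d}{3275} + \frac{18 T{\left(-11 \right)}}{\left(-8135 + 4076\right) + 8411} = \frac{31405}{3275} + \frac{18 \left(3 + 4 \left(-11\right)^{2}\right)}{\left(-8135 + 4076\right) + 8411} = 31405 \cdot \frac{1}{3275} + \frac{18 \left(3 + 4 \cdot 121\right)}{-4059 + 8411} = \frac{6281}{655} + \frac{18 \left(3 + 484\right)}{4352} = \frac{6281}{655} + 18 \cdot 487 \cdot \frac{1}{4352} = \frac{6281}{655} + 8766 \cdot \frac{1}{4352} = \frac{6281}{655} + \frac{4383}{2176} = \frac{16538321}{1425280}$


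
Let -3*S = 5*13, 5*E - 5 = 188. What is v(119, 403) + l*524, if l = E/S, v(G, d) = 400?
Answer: -173396/325 ≈ -533.53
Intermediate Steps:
E = 193/5 (E = 1 + (⅕)*188 = 1 + 188/5 = 193/5 ≈ 38.600)
S = -65/3 (S = -5*13/3 = -⅓*65 = -65/3 ≈ -21.667)
l = -579/325 (l = 193/(5*(-65/3)) = (193/5)*(-3/65) = -579/325 ≈ -1.7815)
v(119, 403) + l*524 = 400 - 579/325*524 = 400 - 303396/325 = -173396/325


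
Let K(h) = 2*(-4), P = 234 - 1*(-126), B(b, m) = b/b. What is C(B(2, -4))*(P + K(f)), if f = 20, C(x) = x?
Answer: 352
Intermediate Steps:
B(b, m) = 1
P = 360 (P = 234 + 126 = 360)
K(h) = -8
C(B(2, -4))*(P + K(f)) = 1*(360 - 8) = 1*352 = 352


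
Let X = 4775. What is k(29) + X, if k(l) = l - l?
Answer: 4775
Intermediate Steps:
k(l) = 0
k(29) + X = 0 + 4775 = 4775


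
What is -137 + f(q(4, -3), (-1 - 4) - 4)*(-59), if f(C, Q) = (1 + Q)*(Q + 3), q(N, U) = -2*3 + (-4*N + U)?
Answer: -2969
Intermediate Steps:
q(N, U) = -6 + U - 4*N (q(N, U) = -6 + (U - 4*N) = -6 + U - 4*N)
f(C, Q) = (1 + Q)*(3 + Q)
-137 + f(q(4, -3), (-1 - 4) - 4)*(-59) = -137 + (3 + ((-1 - 4) - 4)² + 4*((-1 - 4) - 4))*(-59) = -137 + (3 + (-5 - 4)² + 4*(-5 - 4))*(-59) = -137 + (3 + (-9)² + 4*(-9))*(-59) = -137 + (3 + 81 - 36)*(-59) = -137 + 48*(-59) = -137 - 2832 = -2969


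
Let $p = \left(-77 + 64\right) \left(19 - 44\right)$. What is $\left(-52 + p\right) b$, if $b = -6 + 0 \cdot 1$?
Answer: $-1638$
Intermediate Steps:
$b = -6$ ($b = -6 + 0 = -6$)
$p = 325$ ($p = \left(-13\right) \left(-25\right) = 325$)
$\left(-52 + p\right) b = \left(-52 + 325\right) \left(-6\right) = 273 \left(-6\right) = -1638$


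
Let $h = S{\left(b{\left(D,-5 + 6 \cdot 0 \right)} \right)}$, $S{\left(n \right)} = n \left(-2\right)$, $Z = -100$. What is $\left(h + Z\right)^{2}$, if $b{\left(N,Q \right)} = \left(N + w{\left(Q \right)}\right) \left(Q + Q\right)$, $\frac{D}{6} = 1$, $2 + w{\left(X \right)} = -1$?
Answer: $1600$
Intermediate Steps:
$w{\left(X \right)} = -3$ ($w{\left(X \right)} = -2 - 1 = -3$)
$D = 6$ ($D = 6 \cdot 1 = 6$)
$b{\left(N,Q \right)} = 2 Q \left(-3 + N\right)$ ($b{\left(N,Q \right)} = \left(N - 3\right) \left(Q + Q\right) = \left(-3 + N\right) 2 Q = 2 Q \left(-3 + N\right)$)
$S{\left(n \right)} = - 2 n$
$h = 60$ ($h = - 2 \cdot 2 \left(-5 + 6 \cdot 0\right) \left(-3 + 6\right) = - 2 \cdot 2 \left(-5 + 0\right) 3 = - 2 \cdot 2 \left(-5\right) 3 = \left(-2\right) \left(-30\right) = 60$)
$\left(h + Z\right)^{2} = \left(60 - 100\right)^{2} = \left(-40\right)^{2} = 1600$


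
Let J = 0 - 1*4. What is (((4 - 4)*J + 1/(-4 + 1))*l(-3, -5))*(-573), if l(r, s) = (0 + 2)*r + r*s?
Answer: 1719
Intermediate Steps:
J = -4 (J = 0 - 4 = -4)
l(r, s) = 2*r + r*s
(((4 - 4)*J + 1/(-4 + 1))*l(-3, -5))*(-573) = (((4 - 4)*(-4) + 1/(-4 + 1))*(-3*(2 - 5)))*(-573) = ((0*(-4) + 1/(-3))*(-3*(-3)))*(-573) = ((0 - ⅓)*9)*(-573) = -⅓*9*(-573) = -3*(-573) = 1719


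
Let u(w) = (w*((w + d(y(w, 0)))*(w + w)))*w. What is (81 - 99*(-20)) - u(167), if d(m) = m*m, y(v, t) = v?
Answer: -261339561795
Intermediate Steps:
d(m) = m²
u(w) = 2*w³*(w + w²) (u(w) = (w*((w + w²)*(w + w)))*w = (w*((w + w²)*(2*w)))*w = (w*(2*w*(w + w²)))*w = (2*w²*(w + w²))*w = 2*w³*(w + w²))
(81 - 99*(-20)) - u(167) = (81 - 99*(-20)) - 2*167⁴*(1 + 167) = (81 + 1980) - 2*777796321*168 = 2061 - 1*261339563856 = 2061 - 261339563856 = -261339561795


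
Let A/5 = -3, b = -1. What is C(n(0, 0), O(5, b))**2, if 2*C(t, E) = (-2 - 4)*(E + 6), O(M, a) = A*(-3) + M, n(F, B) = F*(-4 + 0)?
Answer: 28224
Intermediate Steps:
n(F, B) = -4*F (n(F, B) = F*(-4) = -4*F)
A = -15 (A = 5*(-3) = -15)
O(M, a) = 45 + M (O(M, a) = -15*(-3) + M = 45 + M)
C(t, E) = -18 - 3*E (C(t, E) = ((-2 - 4)*(E + 6))/2 = (-6*(6 + E))/2 = (-36 - 6*E)/2 = -18 - 3*E)
C(n(0, 0), O(5, b))**2 = (-18 - 3*(45 + 5))**2 = (-18 - 3*50)**2 = (-18 - 150)**2 = (-168)**2 = 28224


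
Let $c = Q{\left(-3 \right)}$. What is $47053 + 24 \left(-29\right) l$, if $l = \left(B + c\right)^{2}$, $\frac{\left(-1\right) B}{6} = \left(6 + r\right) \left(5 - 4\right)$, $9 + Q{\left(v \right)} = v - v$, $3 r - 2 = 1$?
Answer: $-1763243$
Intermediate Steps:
$r = 1$ ($r = \frac{2}{3} + \frac{1}{3} \cdot 1 = \frac{2}{3} + \frac{1}{3} = 1$)
$Q{\left(v \right)} = -9$ ($Q{\left(v \right)} = -9 + \left(v - v\right) = -9 + 0 = -9$)
$c = -9$
$B = -42$ ($B = - 6 \left(6 + 1\right) \left(5 - 4\right) = - 6 \cdot 7 \cdot 1 = \left(-6\right) 7 = -42$)
$l = 2601$ ($l = \left(-42 - 9\right)^{2} = \left(-51\right)^{2} = 2601$)
$47053 + 24 \left(-29\right) l = 47053 + 24 \left(-29\right) 2601 = 47053 - 1810296 = -1763243$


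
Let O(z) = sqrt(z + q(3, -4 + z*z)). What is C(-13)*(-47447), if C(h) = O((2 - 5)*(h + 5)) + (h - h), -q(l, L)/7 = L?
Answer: -94894*I*sqrt(995) ≈ -2.9933e+6*I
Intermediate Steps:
q(l, L) = -7*L
O(z) = sqrt(28 + z - 7*z**2) (O(z) = sqrt(z - 7*(-4 + z*z)) = sqrt(z - 7*(-4 + z**2)) = sqrt(z + (28 - 7*z**2)) = sqrt(28 + z - 7*z**2))
C(h) = sqrt(13 - 7*(-15 - 3*h)**2 - 3*h) (C(h) = sqrt(28 + (2 - 5)*(h + 5) - 7*(2 - 5)**2*(h + 5)**2) + (h - h) = sqrt(28 - 3*(5 + h) - 7*9*(5 + h)**2) + 0 = sqrt(28 + (-15 - 3*h) - 7*(-15 - 3*h)**2) + 0 = sqrt(13 - 7*(-15 - 3*h)**2 - 3*h) + 0 = sqrt(13 - 7*(-15 - 3*h)**2 - 3*h))
C(-13)*(-47447) = sqrt(-1562 - 633*(-13) - 63*(-13)**2)*(-47447) = sqrt(-1562 + 8229 - 63*169)*(-47447) = sqrt(-1562 + 8229 - 10647)*(-47447) = sqrt(-3980)*(-47447) = (2*I*sqrt(995))*(-47447) = -94894*I*sqrt(995)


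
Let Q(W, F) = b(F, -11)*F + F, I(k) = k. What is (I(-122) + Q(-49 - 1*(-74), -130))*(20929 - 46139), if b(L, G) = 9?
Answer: 35848620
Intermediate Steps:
Q(W, F) = 10*F (Q(W, F) = 9*F + F = 10*F)
(I(-122) + Q(-49 - 1*(-74), -130))*(20929 - 46139) = (-122 + 10*(-130))*(20929 - 46139) = (-122 - 1300)*(-25210) = -1422*(-25210) = 35848620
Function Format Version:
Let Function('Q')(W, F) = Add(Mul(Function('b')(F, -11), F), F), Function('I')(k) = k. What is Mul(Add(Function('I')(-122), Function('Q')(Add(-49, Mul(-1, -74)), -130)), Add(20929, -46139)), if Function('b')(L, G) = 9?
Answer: 35848620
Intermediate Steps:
Function('Q')(W, F) = Mul(10, F) (Function('Q')(W, F) = Add(Mul(9, F), F) = Mul(10, F))
Mul(Add(Function('I')(-122), Function('Q')(Add(-49, Mul(-1, -74)), -130)), Add(20929, -46139)) = Mul(Add(-122, Mul(10, -130)), Add(20929, -46139)) = Mul(Add(-122, -1300), -25210) = Mul(-1422, -25210) = 35848620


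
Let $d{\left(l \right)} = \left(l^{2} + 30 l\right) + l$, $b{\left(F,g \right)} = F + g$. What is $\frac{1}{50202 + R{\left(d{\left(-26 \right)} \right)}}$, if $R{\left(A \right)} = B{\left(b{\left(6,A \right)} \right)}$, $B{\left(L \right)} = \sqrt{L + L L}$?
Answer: $\frac{8367}{420037592} - \frac{\sqrt{3813}}{1260112776} \approx 1.9871 \cdot 10^{-5}$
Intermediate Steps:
$d{\left(l \right)} = l^{2} + 31 l$
$B{\left(L \right)} = \sqrt{L + L^{2}}$
$R{\left(A \right)} = \sqrt{\left(6 + A\right) \left(7 + A\right)}$ ($R{\left(A \right)} = \sqrt{\left(6 + A\right) \left(1 + \left(6 + A\right)\right)} = \sqrt{\left(6 + A\right) \left(7 + A\right)}$)
$\frac{1}{50202 + R{\left(d{\left(-26 \right)} \right)}} = \frac{1}{50202 + \sqrt{\left(6 - 26 \left(31 - 26\right)\right) \left(7 - 26 \left(31 - 26\right)\right)}} = \frac{1}{50202 + \sqrt{\left(6 - 130\right) \left(7 - 130\right)}} = \frac{1}{50202 + \sqrt{\left(-124\right) \left(-123\right)}} = \frac{1}{50202 + \sqrt{15252}} = \frac{1}{50202 + 2 \sqrt{3813}}$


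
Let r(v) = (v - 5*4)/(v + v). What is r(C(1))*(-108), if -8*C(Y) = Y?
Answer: -8694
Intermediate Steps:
C(Y) = -Y/8
r(v) = (-20 + v)/(2*v) (r(v) = (v - 20)/((2*v)) = (-20 + v)*(1/(2*v)) = (-20 + v)/(2*v))
r(C(1))*(-108) = ((-20 - ⅛*1)/(2*((-⅛*1))))*(-108) = ((-20 - ⅛)/(2*(-⅛)))*(-108) = ((½)*(-8)*(-161/8))*(-108) = (161/2)*(-108) = -8694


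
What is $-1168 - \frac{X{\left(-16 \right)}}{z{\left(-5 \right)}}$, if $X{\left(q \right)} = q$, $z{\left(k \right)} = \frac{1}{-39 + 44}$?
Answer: $-1088$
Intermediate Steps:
$z{\left(k \right)} = \frac{1}{5}$
$-1168 - \frac{X{\left(-16 \right)}}{z{\left(-5 \right)}} = -1168 - - 16 \frac{1}{\frac{1}{5}} = -1168 - \left(-16\right) 5 = -1168 - -80 = -1168 + 80 = -1088$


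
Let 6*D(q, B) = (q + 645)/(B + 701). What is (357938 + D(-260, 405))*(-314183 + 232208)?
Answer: -9272063248675/316 ≈ -2.9342e+10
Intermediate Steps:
D(q, B) = (645 + q)/(6*(701 + B)) (D(q, B) = ((q + 645)/(B + 701))/6 = ((645 + q)/(701 + B))/6 = (645 + q)/(6*(701 + B)))
(357938 + D(-260, 405))*(-314183 + 232208) = (357938 + (645 - 260)/(6*(701 + 405)))*(-314183 + 232208) = (357938 + (⅙)*385/1106)*(-81975) = (357938 + (⅙)*(1/1106)*385)*(-81975) = (357938 + 55/948)*(-81975) = (339325279/948)*(-81975) = -9272063248675/316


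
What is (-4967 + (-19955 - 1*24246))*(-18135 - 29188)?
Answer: 2326777264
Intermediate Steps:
(-4967 + (-19955 - 1*24246))*(-18135 - 29188) = (-4967 + (-19955 - 24246))*(-47323) = (-4967 - 44201)*(-47323) = -49168*(-47323) = 2326777264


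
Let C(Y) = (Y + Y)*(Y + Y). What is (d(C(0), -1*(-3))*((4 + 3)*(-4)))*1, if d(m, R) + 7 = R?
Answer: 112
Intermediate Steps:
C(Y) = 4*Y² (C(Y) = (2*Y)*(2*Y) = 4*Y²)
d(m, R) = -7 + R
(d(C(0), -1*(-3))*((4 + 3)*(-4)))*1 = ((-7 - 1*(-3))*((4 + 3)*(-4)))*1 = ((-7 + 3)*(7*(-4)))*1 = -4*(-28)*1 = 112*1 = 112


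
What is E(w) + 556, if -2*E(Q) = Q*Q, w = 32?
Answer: 44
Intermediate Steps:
E(Q) = -Q**2/2 (E(Q) = -Q*Q/2 = -Q**2/2)
E(w) + 556 = -1/2*32**2 + 556 = -1/2*1024 + 556 = -512 + 556 = 44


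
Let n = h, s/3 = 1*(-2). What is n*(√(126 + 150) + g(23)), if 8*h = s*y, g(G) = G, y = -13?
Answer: 897/4 + 39*√69/2 ≈ 386.23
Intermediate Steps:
s = -6 (s = 3*(1*(-2)) = 3*(-2) = -6)
h = 39/4 (h = (-6*(-13))/8 = (⅛)*78 = 39/4 ≈ 9.7500)
n = 39/4 ≈ 9.7500
n*(√(126 + 150) + g(23)) = 39*(√(126 + 150) + 23)/4 = 39*(√276 + 23)/4 = 39*(2*√69 + 23)/4 = 39*(23 + 2*√69)/4 = 897/4 + 39*√69/2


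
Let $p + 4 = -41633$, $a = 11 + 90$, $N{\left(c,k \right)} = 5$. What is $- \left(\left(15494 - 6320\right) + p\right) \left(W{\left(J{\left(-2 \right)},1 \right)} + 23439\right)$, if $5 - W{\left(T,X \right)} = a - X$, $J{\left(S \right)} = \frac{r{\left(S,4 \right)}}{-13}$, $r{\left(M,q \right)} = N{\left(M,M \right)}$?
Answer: $757816272$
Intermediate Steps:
$r{\left(M,q \right)} = 5$
$a = 101$
$J{\left(S \right)} = - \frac{5}{13}$ ($J{\left(S \right)} = \frac{5}{-13} = 5 \left(- \frac{1}{13}\right) = - \frac{5}{13}$)
$p = -41637$ ($p = -4 - 41633 = -41637$)
$W{\left(T,X \right)} = -96 + X$ ($W{\left(T,X \right)} = 5 - \left(101 - X\right) = 5 + \left(-101 + X\right) = -96 + X$)
$- \left(\left(15494 - 6320\right) + p\right) \left(W{\left(J{\left(-2 \right)},1 \right)} + 23439\right) = - \left(\left(15494 - 6320\right) - 41637\right) \left(\left(-96 + 1\right) + 23439\right) = - \left(\left(15494 - 6320\right) - 41637\right) \left(-95 + 23439\right) = - \left(9174 - 41637\right) 23344 = - \left(-32463\right) 23344 = \left(-1\right) \left(-757816272\right) = 757816272$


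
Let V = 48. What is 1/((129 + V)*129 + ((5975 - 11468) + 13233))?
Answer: 1/30573 ≈ 3.2709e-5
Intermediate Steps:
1/((129 + V)*129 + ((5975 - 11468) + 13233)) = 1/((129 + 48)*129 + ((5975 - 11468) + 13233)) = 1/(177*129 + (-5493 + 13233)) = 1/(22833 + 7740) = 1/30573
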